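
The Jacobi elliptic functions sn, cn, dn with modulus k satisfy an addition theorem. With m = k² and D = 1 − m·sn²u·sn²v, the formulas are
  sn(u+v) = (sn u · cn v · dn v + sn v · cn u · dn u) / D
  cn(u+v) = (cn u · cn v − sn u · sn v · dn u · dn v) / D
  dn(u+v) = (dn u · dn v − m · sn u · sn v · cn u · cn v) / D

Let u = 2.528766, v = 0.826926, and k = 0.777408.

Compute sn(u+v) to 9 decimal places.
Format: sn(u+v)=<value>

sn u = 0.9311887412562434, cn u = -0.364537416677099, dn u = 0.6898906674896464
sn v = 0.7016916883759868, cn v = 0.712480718661254, dn v = 0.8381103455413601
m = k² = 0.604363198464
D = 1 − m·sn²u·sn²v = 0.7419724324160101
sn(u+v) = (sn u·cn v·dn v + sn v·cn u·dn u)/D = 0.3795785634150126/0.7419724324160101 = 0.5115804130067598

sn(u+v)=0.511580413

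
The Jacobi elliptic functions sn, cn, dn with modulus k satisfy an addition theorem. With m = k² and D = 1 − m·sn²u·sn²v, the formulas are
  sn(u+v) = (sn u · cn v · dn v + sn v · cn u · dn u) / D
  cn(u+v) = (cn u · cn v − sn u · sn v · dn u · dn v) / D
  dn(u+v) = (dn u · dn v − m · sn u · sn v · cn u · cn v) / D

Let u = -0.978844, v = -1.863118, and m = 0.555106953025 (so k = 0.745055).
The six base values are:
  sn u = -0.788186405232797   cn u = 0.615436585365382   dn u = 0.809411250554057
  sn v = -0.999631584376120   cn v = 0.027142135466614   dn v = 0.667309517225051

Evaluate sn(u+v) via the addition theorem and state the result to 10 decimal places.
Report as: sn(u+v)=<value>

sn(u+v)=-0.7815579479

m = k² = 0.555106953025
D = 1 − m·sn²u·sn²v = 0.6554006244977637
sn(u+v) = (sn u·cn v·dn v + sn v·cn u·dn u)/D = -0.5122335671587119/0.6554006244977637 = -0.7815579479364071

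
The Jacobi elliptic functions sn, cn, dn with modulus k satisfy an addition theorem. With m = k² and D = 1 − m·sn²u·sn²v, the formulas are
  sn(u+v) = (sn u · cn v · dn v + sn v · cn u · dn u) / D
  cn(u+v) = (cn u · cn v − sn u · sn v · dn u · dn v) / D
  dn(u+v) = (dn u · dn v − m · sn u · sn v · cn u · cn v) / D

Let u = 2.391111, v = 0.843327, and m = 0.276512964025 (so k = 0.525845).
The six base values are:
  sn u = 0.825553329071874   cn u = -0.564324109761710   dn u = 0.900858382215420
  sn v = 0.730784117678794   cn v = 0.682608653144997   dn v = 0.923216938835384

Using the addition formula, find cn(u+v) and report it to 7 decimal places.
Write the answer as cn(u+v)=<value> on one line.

cn(u+v)=-0.9862278

m = k² = 0.276512964025
D = 1 − m·sn²u·sn²v = 0.8993569096052028
cn(u+v) = (cn u·cn v − sn u·sn v·dn u·dn v)/D = -0.8869707696528679/0.8993569096052028 = -0.9862277814068586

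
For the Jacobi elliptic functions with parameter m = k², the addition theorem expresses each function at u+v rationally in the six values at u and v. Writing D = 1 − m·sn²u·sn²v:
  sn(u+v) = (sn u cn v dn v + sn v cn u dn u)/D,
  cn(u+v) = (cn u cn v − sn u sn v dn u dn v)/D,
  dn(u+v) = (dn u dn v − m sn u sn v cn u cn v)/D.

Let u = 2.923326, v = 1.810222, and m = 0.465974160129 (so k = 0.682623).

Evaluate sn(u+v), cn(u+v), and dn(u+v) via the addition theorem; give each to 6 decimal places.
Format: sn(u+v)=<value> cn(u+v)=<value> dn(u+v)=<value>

sn u = 0.6460112743621866, cn u = -0.7633278675621268, dn u = 0.8975158715760859
sn v = 0.9999312044055388, cn v = 0.01172972532025179, dn v = 0.7308145808646137
m = k² = 0.465974160129
D = 1 − m·sn²u·sn²v = 0.8055614955169739
sn(u+v) = (sn u·cn v·dn v + sn v·cn u·dn u)/D = -0.6795139716485235/0.8055614955169739 = -0.8435283655314749
cn(u+v) = (cn u·cn v − sn u·sn v·dn u·dn v)/D = -0.4326546953333491/0.8055614955169739 = -0.5370846269851693
dn(u+v) = (dn u·dn v − m·sn u·sn v·cn u·cn v)/D = 0.6586127614841167/0.8055614955169739 = 0.817582226992426

sn(u+v)=-0.843528 cn(u+v)=-0.537085 dn(u+v)=0.817582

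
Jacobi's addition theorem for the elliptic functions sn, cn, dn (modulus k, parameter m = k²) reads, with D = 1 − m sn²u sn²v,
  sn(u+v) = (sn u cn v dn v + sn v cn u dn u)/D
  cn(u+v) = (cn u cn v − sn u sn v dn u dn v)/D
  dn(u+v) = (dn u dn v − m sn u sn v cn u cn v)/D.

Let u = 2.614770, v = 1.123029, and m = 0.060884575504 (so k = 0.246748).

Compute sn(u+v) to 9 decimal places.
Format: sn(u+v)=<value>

sn(u+v)=-0.518518077

sn u = 0.5434447125140816, cn u = -0.8394449621270517, dn u = 0.9909686307225258
sn v = 0.8965330254929272, cn v = 0.4429769003012441, dn v = 0.9752244436551872
m = k² = 0.060884575504
D = 1 − m·sn²u·sn²v = 0.9855472462821447
sn(u+v) = (sn u·cn v·dn v + sn v·cn u·dn u)/D = -0.5110240632621046/0.9855472462821447 = -0.5185180773320405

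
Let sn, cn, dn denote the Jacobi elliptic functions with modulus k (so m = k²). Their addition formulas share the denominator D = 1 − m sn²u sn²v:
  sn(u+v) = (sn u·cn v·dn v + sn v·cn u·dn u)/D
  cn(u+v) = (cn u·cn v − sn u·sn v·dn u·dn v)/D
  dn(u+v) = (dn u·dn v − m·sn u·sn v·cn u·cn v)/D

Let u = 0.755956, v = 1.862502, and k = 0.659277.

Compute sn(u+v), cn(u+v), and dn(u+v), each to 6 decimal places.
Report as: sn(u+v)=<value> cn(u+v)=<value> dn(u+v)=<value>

sn(u+v)=0.801278 cn(u+v)=-0.598292 dn(u+v)=0.849080

sn u = 0.6655592806123103, cn u = 0.7463449899281324, dn u = 0.898590649925375
sn v = 0.998976590511438, cn v = -0.04523020683285366, dn v = 0.7524912119428163
m = k² = 0.434646162729
D = 1 − m·sn²u·sn²v = 0.8078590384508536
sn(u+v) = (sn u·cn v·dn v + sn v·cn u·dn u)/D = 0.6473197393122222/0.8078590384508536 = 0.8012780800887234
cn(u+v) = (cn u·cn v − sn u·sn v·dn u·dn v)/D = -0.4833356815956117/0.8078590384508536 = -0.5982921012092081
dn(u+v) = (dn u·dn v − m·sn u·sn v·cn u·cn v)/D = 0.6859369900900185/0.8078590384508536 = 0.8490800466939973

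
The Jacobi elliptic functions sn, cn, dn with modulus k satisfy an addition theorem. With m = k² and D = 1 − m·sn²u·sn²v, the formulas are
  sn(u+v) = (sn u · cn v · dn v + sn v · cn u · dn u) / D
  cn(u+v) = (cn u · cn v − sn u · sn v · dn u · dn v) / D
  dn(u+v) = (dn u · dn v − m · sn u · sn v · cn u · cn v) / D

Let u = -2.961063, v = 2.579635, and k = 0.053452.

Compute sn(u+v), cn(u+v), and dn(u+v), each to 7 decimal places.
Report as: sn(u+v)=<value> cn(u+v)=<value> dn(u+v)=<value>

sn u = -0.181758410366336, cn u = -0.9833432159023128, dn u = 0.9999528048681463
sn v = 0.534676598191959, cn v = -0.8450567645702118, dn v = 0.9995915217044432
m = k² = 0.002857116304
D = 1 − m·sn²u·sn²v = 0.9999730164364603
sn(u+v) = (sn u·cn v·dn v + sn v·cn u·dn u)/D = -0.3722123582265763/0.9999730164364603 = -0.3722224021134146
cn(u+v) = (cn u·cn v − sn u·sn v·dn u·dn v)/D = 0.928118523672728/0.9999730164364603 = 0.928143568293677
dn(u+v) = (dn u·dn v − m·sn u·sn v·cn u·cn v)/D = 0.9997750761450574/0.9999730164364603 = 0.9998020543673185

sn(u+v)=-0.3722224 cn(u+v)=0.9281436 dn(u+v)=0.9998021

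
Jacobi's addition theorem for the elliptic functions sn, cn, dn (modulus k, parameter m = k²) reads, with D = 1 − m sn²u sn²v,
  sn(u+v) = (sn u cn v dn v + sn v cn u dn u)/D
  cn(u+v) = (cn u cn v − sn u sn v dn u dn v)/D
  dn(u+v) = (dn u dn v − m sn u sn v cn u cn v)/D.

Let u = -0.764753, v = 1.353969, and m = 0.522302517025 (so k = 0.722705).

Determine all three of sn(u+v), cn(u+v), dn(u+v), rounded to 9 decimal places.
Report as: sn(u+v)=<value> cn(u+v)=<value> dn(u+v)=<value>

sn u = -0.6671814387937488, cn u = 0.7448952461447873, dn u = 0.8760747231525822
sn v = 0.9332964589785884, cn v = 0.3591068359945658, dn v = 0.7382766585381068
m = k² = 0.522302517025
D = 1 − m·sn²u·sn²v = 0.7974886979094214
sn(u+v) = (sn u·cn v·dn v + sn v·cn u·dn u)/D = 0.4321709667200828/0.7974886979094214 = 0.5419148482643056
cn(u+v) = (cn u·cn v − sn u·sn v·dn u·dn v)/D = 0.6702361366096978/0.7974886979094214 = 0.8404333984502726
dn(u+v) = (dn u·dn v − m·sn u·sn v·cn u·cn v)/D = 0.733782577501278/0.7974886979094214 = 0.9201165852567617

sn(u+v)=0.541914848 cn(u+v)=0.840433398 dn(u+v)=0.920116585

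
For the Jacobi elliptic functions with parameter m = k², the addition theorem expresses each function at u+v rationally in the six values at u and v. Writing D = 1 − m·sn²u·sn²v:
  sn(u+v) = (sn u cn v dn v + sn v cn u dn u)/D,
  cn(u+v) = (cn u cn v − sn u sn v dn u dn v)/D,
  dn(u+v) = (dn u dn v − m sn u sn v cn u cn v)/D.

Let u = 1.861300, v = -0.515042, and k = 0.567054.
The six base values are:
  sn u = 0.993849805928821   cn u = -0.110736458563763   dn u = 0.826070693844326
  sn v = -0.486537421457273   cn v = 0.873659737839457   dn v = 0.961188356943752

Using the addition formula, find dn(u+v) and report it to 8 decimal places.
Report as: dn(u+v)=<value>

dn(u+v)=0.84229371

m = k² = 0.321550238916
D = 1 − m·sn²u·sn²v = 0.9248164463461342
dn(u+v) = (dn u·dn v − m·sn u·sn v·cn u·cn v)/D = 0.7789670753620586/0.9248164463461342 = 0.8422937096757814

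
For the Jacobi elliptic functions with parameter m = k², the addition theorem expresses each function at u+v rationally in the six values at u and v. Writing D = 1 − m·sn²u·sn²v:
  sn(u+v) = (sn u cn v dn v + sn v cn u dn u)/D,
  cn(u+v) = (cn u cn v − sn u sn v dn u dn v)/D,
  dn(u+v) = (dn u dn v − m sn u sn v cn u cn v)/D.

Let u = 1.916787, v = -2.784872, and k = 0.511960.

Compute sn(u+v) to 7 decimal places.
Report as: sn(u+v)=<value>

sn(u+v)=-0.7470567

sn u = 0.9813947422254954, cn u = -0.1920009373210281, dn u = 0.8646150699963855
sn v = -0.5572887693896136, cn v = -0.8303187505483723, dn v = 0.9584354208285964
m = k² = 0.2621030416
D = 1 − m·sn²u·sn²v = 0.9215992717196651
sn(u+v) = (sn u·cn v·dn v + sn v·cn u·dn u)/D = -0.6884869254069557/0.9215992717196651 = -0.7470567160087577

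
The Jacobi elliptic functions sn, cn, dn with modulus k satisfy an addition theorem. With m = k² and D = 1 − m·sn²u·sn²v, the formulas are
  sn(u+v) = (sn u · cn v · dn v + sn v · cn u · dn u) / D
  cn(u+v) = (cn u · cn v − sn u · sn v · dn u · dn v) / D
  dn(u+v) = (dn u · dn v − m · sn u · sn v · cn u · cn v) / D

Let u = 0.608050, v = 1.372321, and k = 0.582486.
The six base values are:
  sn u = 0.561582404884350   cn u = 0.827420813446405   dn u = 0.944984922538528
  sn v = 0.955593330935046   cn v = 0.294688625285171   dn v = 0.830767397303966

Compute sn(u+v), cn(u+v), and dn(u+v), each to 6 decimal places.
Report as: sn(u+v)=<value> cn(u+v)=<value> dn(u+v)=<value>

sn(u+v)=0.980466 cn(u+v)=-0.196686 dn(u+v)=0.820875

m = k² = 0.339289940196
D = 1 − m·sn²u·sn²v = 0.9022888357261707
sn(u+v) = (sn u·cn v·dn v + sn v·cn u·dn u)/D = 0.8846639241596793/0.9022888357261707 = 0.980466441710645
cn(u+v) = (cn u·cn v − sn u·sn v·dn u·dn v)/D = -0.1774679812430566/0.9022888357261707 = -0.1966864425405737
dn(u+v) = (dn u·dn v − m·sn u·sn v·cn u·cn v)/D = 0.7406663009769835/0.9022888357261707 = 0.8208749478551269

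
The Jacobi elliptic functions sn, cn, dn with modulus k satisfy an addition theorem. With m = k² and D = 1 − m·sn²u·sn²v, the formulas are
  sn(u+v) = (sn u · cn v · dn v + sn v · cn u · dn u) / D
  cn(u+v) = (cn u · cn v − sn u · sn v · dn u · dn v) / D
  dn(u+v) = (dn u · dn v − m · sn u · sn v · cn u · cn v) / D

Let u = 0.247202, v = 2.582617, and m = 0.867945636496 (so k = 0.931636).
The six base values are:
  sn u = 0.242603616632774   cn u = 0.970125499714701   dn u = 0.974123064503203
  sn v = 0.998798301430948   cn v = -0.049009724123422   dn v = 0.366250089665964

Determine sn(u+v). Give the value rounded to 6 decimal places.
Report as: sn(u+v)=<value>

sn(u+v)=0.989982

m = k² = 0.867945636496
D = 1 − m·sn²u·sn²v = 0.9490384467801452
sn(u+v) = (sn u·cn v·dn v + sn v·cn u·dn u)/D = 0.9395313033563739/0.9490384467801452 = 0.9899823411200813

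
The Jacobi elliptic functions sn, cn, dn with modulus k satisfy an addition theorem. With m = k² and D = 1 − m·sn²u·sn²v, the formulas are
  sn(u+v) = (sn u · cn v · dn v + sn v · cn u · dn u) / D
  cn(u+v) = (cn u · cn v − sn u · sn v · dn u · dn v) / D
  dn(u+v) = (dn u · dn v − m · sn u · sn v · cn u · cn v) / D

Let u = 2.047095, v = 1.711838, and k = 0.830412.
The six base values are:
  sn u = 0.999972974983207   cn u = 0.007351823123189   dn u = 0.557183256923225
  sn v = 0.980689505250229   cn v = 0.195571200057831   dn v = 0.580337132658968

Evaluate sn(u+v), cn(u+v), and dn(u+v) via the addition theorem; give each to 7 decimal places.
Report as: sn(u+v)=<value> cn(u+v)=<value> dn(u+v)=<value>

m = k² = 0.689584089744
D = 1 − m·sn²u·sn²v = 0.3368270335170455
sn(u+v) = (sn u·cn v·dn v + sn v·cn u·dn u)/D = 0.1175113731339119/0.3368270335170455 = 0.3488774992520459
cn(u+v) = (cn u·cn v − sn u·sn v·dn u·dn v)/D = -0.3156636306134671/0.3368270335170455 = -0.9371683362745664
dn(u+v) = (dn u·dn v − m·sn u·sn v·cn u·cn v)/D = 0.3223818187143969/0.3368270335170455 = 0.9571138496461638

sn(u+v)=0.3488775 cn(u+v)=-0.9371683 dn(u+v)=0.9571138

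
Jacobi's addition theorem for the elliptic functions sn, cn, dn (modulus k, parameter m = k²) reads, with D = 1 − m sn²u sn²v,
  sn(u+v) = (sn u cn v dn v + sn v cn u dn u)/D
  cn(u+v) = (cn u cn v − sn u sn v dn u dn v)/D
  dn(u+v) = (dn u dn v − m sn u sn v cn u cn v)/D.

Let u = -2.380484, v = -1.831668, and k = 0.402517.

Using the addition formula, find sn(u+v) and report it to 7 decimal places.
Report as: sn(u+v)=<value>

sn(u+v)=0.7907274

sn u = -0.7737163746897491, cn u = -0.6335321393086162, dn u = 0.9502677871983337
sn v = -0.984771460567845, cn v = -0.1738538767214391, dn v = 0.9180834084502246
m = k² = 0.162019935289
D = 1 − m·sn²u·sn²v = 0.9059404409022938
sn(u+v) = (sn u·cn v·dn v + sn v·cn u·dn u)/D = 0.7163519161965909/0.9059404409022938 = 0.7907273854373059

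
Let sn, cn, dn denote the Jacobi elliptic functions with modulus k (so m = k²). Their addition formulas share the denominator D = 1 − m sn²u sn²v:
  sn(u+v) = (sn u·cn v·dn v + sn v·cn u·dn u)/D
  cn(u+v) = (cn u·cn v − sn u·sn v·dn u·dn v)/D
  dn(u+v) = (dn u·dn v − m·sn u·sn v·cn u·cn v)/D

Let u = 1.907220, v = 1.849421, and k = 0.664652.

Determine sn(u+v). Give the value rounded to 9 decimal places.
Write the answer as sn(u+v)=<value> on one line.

sn(u+v)=-0.140669126

sn u = 0.9972299163986632, cn u = -0.0743807356747371, dn u = 0.748786862862015
sn v = 0.999512865732118, cn v = -0.03120947349714668, dn v = 0.7474409736940224
m = k² = 0.441762281104
D = 1 − m·sn²u·sn²v = 0.5611096756771899
sn(u+v) = (sn u·cn v·dn v + sn v·cn u·dn u)/D = -0.07893080748168036/0.5611096756771899 = -0.1406691256685614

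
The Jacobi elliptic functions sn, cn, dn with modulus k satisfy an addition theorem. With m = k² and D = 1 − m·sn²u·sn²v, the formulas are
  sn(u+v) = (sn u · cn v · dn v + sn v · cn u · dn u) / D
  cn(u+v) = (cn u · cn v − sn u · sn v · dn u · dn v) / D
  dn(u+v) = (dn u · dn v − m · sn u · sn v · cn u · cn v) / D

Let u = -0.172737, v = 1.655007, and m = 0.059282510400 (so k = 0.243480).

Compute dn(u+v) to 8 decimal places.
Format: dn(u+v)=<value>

sn u = -0.1718293929444223, cn u = 0.9851267226709218, dn u = 0.9991244485587409
sn v = 0.998300249850139, cn v = -0.05828045254757462, dn v = 0.9700097160522539
m = k² = 0.0592825104
D = 1 − m·sn²u·sn²v = 0.998255608919573
dn(u+v) = (dn u·dn v − m·sn u·sn v·cn u·cn v)/D = 0.9685765740554589/0.998255608919573 = 0.970269102824039

dn(u+v)=0.97026910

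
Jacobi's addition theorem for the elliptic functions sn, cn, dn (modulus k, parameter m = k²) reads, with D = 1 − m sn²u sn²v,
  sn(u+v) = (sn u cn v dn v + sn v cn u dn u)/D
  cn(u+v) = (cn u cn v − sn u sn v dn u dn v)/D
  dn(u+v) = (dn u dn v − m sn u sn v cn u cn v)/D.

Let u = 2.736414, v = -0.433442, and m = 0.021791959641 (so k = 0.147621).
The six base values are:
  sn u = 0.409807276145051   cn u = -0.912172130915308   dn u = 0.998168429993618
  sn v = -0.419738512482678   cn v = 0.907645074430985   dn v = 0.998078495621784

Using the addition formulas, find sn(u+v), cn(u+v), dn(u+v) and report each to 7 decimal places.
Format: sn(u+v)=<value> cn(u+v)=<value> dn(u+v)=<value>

sn(u+v)=0.7539035 cn(u+v)=-0.6569852 dn(u+v)=0.9937878

m = k² = 0.021791959641
D = 1 − m·sn²u·sn²v = 0.9993552174816153
sn(u+v) = (sn u·cn v·dn v + sn v·cn u·dn u)/D = 0.753417346983348/0.9993552174816153 = 0.7539034507489408
cn(u+v) = (cn u·cn v − sn u·sn v·dn u·dn v)/D = -0.656561613233899/0.9993552174816153 = -0.6569852258223463
dn(u+v) = (dn u·dn v − m·sn u·sn v·cn u·cn v)/D = 0.9931469744635856/0.9993552174816153 = 0.9937877514326943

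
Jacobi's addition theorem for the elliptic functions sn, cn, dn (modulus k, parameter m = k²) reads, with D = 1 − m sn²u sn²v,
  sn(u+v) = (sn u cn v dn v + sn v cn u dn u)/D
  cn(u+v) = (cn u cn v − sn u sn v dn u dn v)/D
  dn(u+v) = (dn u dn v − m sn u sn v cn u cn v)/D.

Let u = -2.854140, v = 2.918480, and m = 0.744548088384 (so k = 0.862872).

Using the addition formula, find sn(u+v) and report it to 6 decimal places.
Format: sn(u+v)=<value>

sn(u+v)=0.064263

sn u = -0.9288620828068938, cn u = -0.3704257430628157, dn u = 0.598009405984784
sn v = 0.9137045643980492, cn v = -0.406379095178592, dn v = 0.6151500126324756
m = k² = 0.744548088384
D = 1 − m·sn²u·sn²v = 0.4637012169435879
sn(u+v) = (sn u·cn v·dn v + sn v·cn u·dn u)/D = 0.02979867744718696/0.4637012169435879 = 0.06426266819742281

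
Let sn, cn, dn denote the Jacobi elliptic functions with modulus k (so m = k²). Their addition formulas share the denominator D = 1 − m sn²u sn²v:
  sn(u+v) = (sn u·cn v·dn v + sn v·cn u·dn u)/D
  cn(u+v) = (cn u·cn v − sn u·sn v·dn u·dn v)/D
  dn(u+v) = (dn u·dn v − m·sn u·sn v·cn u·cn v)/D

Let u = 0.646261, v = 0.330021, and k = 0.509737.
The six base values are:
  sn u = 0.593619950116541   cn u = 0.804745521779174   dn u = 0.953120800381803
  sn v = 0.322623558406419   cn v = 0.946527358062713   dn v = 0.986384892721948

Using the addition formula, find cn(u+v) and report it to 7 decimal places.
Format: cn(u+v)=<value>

cn(u+v)=0.5872579

m = k² = 0.259831809169
D = 1 − m·sn²u·sn²v = 0.990469812451148
cn(u+v) = (cn u·cn v − sn u·sn v·dn u·dn v)/D = 0.5816612485214737/0.990469812451148 = 0.5872579267024985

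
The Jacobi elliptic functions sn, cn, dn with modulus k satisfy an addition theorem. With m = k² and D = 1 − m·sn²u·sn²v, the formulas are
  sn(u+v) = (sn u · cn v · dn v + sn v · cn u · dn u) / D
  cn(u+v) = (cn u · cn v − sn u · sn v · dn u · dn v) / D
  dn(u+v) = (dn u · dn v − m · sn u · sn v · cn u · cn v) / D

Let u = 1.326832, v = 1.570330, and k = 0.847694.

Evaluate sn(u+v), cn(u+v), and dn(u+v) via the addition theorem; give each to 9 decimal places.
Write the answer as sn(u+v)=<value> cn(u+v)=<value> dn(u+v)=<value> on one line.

sn(u+v)=0.899514834 cn(u+v)=-0.436890220 dn(u+v)=0.646972508

sn u = 0.90413203201314, cn u = 0.4272531669722185, dn u = 0.6423310639677262
sn v = 0.9575179655722149, cn v = 0.2883736215510127, dn v = 0.5840992642600582
m = k² = 0.718585117636
D = 1 − m·sn²u·sn²v = 0.461437893822503
sn(u+v) = (sn u·cn v·dn v + sn v·cn u·dn u)/D = 0.4150702303131103/0.461437893822503 = 0.8995148336750417
cn(u+v) = (cn u·cn v − sn u·sn v·dn u·dn v)/D = -0.2015977027725492/0.461437893822503 = -0.4368902196187986
dn(u+v) = (dn u·dn v − m·sn u·sn v·cn u·cn v)/D = 0.2985376312397344/0.461437893822503 = 0.6469725075387288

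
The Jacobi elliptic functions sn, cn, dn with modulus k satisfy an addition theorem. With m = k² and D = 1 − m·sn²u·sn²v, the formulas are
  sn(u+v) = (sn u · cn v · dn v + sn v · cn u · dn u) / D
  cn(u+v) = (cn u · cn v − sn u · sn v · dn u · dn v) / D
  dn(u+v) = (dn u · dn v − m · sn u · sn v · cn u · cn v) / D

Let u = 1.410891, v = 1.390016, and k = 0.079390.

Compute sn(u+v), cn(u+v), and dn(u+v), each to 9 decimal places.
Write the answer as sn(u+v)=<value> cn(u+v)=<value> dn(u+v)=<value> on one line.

sn u = 0.9869258379517298, cn u = 0.1611750302722973, dn u = 0.9969257532390958
sn v = 0.9833581470108071, cn v = 0.1816776120149971, dn v = 0.9969479735435956
m = k² = 0.0063027721
D = 1 − m·sn²u·sn²v = 0.9940635873422208
sn(u+v) = (sn u·cn v·dn v + sn v·cn u·dn u)/D = 0.33676062722188/0.9940635873422208 = 0.3387717159243911
cn(u+v) = (cn u·cn v − sn u·sn v·dn u·dn v)/D = -0.9352832168027025/0.9940635873422208 = -0.9408686010754337
dn(u+v) = (dn u·dn v − m·sn u·sn v·cn u·cn v)/D = 0.9937039965029068/0.9940635873422208 = 0.9996382617330593

sn(u+v)=0.338771716 cn(u+v)=-0.940868601 dn(u+v)=0.999638262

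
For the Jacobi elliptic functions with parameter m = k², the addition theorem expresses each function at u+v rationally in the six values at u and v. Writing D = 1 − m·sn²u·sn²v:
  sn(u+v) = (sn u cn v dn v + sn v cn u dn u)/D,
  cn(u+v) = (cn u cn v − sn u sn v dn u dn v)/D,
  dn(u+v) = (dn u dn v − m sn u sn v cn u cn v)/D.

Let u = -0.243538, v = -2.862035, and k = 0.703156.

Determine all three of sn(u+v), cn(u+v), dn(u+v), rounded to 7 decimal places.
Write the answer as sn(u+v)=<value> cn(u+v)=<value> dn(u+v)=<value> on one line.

sn u = -0.2399976098847955, cn u = 0.9707734788556934, dn u = 0.9856578989068052
sn v = -0.7139520079725382, cn v = -0.7001946374487459, dn v = 0.8648562209661988
m = k² = 0.494428360336
D = 1 − m·sn²u·sn²v = 0.9854837230316756
sn(u+v) = (sn u·cn v·dn v + sn v·cn u·dn u)/D = -0.537810571941568/0.9854837230316756 = -0.5457325771825879
cn(u+v) = (cn u·cn v − sn u·sn v·dn u·dn v)/D = -0.8257953481754761/0.9854837230316756 = -0.8379593988980914
dn(u+v) = (dn u·dn v − m·sn u·sn v·cn u·cn v)/D = 0.9100382436732936/0.9854837230316756 = 0.9234432009426938

sn(u+v)=-0.5457326 cn(u+v)=-0.8379594 dn(u+v)=0.9234432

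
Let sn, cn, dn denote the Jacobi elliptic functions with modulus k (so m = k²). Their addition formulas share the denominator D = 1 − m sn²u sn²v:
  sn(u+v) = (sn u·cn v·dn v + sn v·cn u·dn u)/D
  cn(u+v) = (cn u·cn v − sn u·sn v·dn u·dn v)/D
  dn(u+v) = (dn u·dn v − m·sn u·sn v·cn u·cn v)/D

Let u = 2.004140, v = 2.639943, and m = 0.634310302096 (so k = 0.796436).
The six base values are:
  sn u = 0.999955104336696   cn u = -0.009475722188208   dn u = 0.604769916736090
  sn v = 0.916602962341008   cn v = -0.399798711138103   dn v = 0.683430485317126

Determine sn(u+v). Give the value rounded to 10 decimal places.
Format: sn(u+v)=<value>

m = k² = 0.634310302096
D = 1 − m·sn²u·sn²v = 0.4671250790292869
sn(u+v) = (sn u·cn v·dn v + sn v·cn u·dn u)/D = -0.2784750741419666/0.4671250790292869 = -0.5961466995534772

sn(u+v)=-0.5961466996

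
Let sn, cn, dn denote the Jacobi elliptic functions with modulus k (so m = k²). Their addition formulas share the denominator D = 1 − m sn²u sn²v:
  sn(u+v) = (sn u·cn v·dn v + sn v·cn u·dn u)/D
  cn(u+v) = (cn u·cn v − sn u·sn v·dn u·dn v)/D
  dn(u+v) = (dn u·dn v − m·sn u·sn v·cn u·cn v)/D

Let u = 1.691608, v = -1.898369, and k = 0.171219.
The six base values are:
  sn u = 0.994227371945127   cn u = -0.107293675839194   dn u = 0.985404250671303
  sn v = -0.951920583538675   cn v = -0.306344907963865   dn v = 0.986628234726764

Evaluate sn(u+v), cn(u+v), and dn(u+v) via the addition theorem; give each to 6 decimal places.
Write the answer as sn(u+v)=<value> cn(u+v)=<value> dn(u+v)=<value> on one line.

m = k² = 0.029315945961
D = 1 − m·sn²u·sn²v = 0.9737410849076718
sn(u+v) = (sn u·cn v·dn v + sn v·cn u·dn u)/D = -0.1998594465817368/0.9737410849076718 = -0.2052490643348864
cn(u+v) = (cn u·cn v − sn u·sn v·dn u·dn v)/D = 0.9530099170781024/0.9737410849076718 = 0.9787097739318095
dn(u+v) = (dn u·dn v − m·sn u·sn v·cn u·cn v)/D = 0.9731396149587947/0.9737410849076718 = 0.9993823101867638

sn(u+v)=-0.205249 cn(u+v)=0.978710 dn(u+v)=0.999382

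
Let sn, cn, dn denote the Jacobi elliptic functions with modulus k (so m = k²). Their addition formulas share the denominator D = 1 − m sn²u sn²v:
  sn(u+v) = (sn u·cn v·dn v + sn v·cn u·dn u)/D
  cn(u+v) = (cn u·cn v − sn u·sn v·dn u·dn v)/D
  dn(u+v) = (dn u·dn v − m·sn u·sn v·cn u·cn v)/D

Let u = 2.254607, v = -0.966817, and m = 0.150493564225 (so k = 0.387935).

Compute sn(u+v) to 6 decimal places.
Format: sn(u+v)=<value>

sn u = 0.8387661277720788, cn u = -0.5444918575169264, dn u = 0.9455810229053202
sn v = -0.8122911242822822, cn v = 0.583252200520689, dn v = 0.9490531109529436
m = k² = 0.150493564225
D = 1 − m·sn²u·sn²v = 0.9301408798864699
sn(u+v) = (sn u·cn v·dn v + sn v·cn u·dn u)/D = 0.882505507268465/0.9301408798864699 = 0.9487869271762154

sn(u+v)=0.948787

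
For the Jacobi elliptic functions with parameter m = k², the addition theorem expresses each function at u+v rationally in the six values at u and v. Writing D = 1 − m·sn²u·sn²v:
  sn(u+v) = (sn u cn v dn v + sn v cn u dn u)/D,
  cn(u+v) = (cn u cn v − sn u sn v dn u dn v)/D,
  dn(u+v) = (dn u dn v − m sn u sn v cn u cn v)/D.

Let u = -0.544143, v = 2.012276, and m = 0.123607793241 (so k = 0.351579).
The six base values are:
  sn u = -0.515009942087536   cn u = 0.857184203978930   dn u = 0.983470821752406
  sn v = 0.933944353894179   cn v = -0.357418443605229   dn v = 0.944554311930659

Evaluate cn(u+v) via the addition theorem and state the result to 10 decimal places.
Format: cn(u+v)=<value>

cn(u+v)=0.1445731055

m = k² = 0.123607793241
D = 1 − m·sn²u·sn²v = 0.9714030918142989
cn(u+v) = (cn u·cn v − sn u·sn v·dn u·dn v)/D = 0.1404387617003018/0.9714030918142989 = 0.1445731055251255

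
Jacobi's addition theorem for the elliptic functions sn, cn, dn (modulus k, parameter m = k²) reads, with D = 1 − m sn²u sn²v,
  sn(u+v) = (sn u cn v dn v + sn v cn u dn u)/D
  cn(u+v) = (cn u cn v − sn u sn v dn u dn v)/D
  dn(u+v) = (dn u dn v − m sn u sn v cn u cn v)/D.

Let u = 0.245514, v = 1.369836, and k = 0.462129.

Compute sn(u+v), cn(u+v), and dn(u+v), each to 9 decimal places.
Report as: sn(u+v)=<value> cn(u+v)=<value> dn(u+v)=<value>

sn u = 0.2425503899373392, cn u = 0.9701388088007018, dn u = 0.9936981073180446
sn v = 0.9653739397720575, cn v = 0.2608699990588719, dn v = 0.8949695179569309
m = k² = 0.213563212641
D = 1 − m·sn²u·sn²v = 0.9882909532112403
sn(u+v) = (sn u·cn v·dn v + sn v·cn u·dn u)/D = 0.9872731157023502/0.9882909532112403 = 0.998970103383439
cn(u+v) = (cn u·cn v − sn u·sn v·dn u·dn v)/D = 0.04484198044863606/0.9882909532112403 = 0.04537325805010318
dn(u+v) = (dn u·dn v − m·sn u·sn v·cn u·cn v)/D = 0.876673937421587/0.9882909532112403 = 0.8870605711536894

sn(u+v)=0.998970103 cn(u+v)=0.045373258 dn(u+v)=0.887060571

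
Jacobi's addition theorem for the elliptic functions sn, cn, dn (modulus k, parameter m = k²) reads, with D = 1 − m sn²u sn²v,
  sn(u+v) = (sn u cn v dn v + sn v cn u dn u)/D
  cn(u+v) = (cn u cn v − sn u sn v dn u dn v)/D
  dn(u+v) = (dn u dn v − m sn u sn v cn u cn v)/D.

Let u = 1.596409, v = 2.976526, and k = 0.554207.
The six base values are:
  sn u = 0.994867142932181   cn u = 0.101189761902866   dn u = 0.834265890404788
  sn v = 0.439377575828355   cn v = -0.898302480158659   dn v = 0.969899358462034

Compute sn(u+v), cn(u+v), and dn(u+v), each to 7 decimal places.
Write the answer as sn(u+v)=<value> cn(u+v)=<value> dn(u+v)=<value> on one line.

m = k² = 0.307145398849
D = 1 − m·sn²u·sn²v = 0.941311911266194
sn(u+v) = (sn u·cn v·dn v + sn v·cn u·dn u)/D = -0.8296990418992382/0.941311911266194 = -0.8814283894306392
cn(u+v) = (cn u·cn v − sn u·sn v·dn u·dn v)/D = -0.4445982615385504/0.941311911266194 = -0.4723176836682164
dn(u+v) = (dn u·dn v − m·sn u·sn v·cn u·cn v)/D = 0.8213580632780028/0.941311911266194 = 0.8725673747962705

sn(u+v)=-0.8814284 cn(u+v)=-0.4723177 dn(u+v)=0.8725674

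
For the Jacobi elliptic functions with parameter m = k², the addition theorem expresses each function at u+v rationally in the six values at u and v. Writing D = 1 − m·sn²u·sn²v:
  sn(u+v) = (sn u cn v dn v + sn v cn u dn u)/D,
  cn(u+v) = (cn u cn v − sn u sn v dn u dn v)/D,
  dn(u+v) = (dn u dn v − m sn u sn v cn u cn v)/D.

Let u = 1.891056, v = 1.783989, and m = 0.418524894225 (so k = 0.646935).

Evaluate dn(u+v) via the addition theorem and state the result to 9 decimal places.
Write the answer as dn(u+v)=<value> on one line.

dn(u+v)=0.998162209

sn u = 0.9970627563996263, cn u = -0.0765889012898053, dn u = 0.76415320069189
sn v = 0.9999873327361929, cn v = 0.005033325655523124, dn v = 0.762552102376181
m = k² = 0.418524894225
D = 1 − m·sn²u·sn²v = 0.5839406549949106
dn(u+v) = (dn u·dn v − m·sn u·sn v·cn u·cn v)/D = 0.582867493834025/0.5839406549949106 = 0.9981622085194687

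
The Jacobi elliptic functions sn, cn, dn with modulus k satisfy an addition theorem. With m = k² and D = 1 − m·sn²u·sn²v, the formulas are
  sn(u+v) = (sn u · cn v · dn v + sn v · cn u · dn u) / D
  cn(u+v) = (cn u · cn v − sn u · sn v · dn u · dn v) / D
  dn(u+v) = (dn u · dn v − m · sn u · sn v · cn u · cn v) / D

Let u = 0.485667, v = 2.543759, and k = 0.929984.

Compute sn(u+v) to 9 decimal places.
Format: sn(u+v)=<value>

sn u = 0.4529270599349613, cn u = 0.8915475749384729, dn u = 0.9069608547729853
sn v = 0.9992326465295073, cn v = -0.03916781982235887, dn v = 0.3694002880914722
m = k² = 0.864870240256
D = 1 − m·sn²u·sn²v = 0.8228501784059262
sn(u+v) = (sn u·cn v·dn v + sn v·cn u·dn u)/D = 0.8014250473417423/0.8228501784059262 = 0.9739622939552739

sn(u+v)=0.973962294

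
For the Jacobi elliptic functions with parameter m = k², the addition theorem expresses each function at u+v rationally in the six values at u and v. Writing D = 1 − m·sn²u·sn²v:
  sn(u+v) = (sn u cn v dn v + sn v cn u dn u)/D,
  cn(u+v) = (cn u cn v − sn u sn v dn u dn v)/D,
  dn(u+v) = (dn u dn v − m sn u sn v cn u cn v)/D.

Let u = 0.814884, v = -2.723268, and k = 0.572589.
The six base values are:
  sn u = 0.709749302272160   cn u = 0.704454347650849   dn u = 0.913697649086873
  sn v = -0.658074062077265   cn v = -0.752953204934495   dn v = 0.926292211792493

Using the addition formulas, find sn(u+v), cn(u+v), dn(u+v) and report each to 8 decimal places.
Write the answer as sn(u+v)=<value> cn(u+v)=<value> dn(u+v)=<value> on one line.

sn(u+v)=-0.98935435 cn(u+v)=-0.14552650 dn(u+v)=0.82406626

m = k² = 0.327858162921
D = 1 − m·sn²u·sn²v = 0.9284770372077259
sn(u+v) = (sn u·cn v·dn v + sn v·cn u·dn u)/D = -0.9185927990818264/0.9284770372077259 = -0.9893543537106474
cn(u+v) = (cn u·cn v − sn u·sn v·dn u·dn v)/D = -0.1351180154422501/0.9284770372077259 = -0.1455265020324035
dn(u+v) = (dn u·dn v − m·sn u·sn v·cn u·cn v)/D = 0.7651266019050458/0.9284770372077259 = 0.8240662625389905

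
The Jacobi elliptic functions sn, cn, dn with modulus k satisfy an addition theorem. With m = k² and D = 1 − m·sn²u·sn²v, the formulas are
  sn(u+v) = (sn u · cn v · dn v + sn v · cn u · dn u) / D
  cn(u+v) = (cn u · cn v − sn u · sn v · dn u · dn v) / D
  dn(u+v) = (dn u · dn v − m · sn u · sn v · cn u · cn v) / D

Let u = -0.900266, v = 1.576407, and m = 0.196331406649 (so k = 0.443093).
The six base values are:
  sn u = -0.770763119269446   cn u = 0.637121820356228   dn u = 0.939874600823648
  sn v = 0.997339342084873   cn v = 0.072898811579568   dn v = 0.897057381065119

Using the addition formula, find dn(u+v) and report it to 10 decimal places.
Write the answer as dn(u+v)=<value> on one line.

dn(u+v)=0.9617040698

m = k² = 0.196331406649
D = 1 − m·sn²u·sn²v = 0.8839840951788928
dn(u+v) = (dn u·dn v − m·sn u·sn v·cn u·cn v)/D = 0.8501311019587824/0.8839840951788928 = 0.9617040697850344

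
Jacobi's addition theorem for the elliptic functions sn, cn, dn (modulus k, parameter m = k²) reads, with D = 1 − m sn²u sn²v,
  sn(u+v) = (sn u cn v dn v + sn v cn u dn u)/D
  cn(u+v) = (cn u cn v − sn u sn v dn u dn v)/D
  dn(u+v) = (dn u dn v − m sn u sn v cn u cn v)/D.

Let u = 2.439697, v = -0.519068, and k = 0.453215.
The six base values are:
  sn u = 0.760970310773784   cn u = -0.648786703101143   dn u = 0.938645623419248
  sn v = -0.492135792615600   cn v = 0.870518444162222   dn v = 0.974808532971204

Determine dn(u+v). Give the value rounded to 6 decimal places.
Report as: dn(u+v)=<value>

m = k² = 0.205403836225
D = 1 − m·sn²u·sn²v = 0.9711919487636328
dn(u+v) = (dn u·dn v − m·sn u·sn v·cn u·cn v)/D = 0.8715546299314584/0.9711919487636328 = 0.8974071820107067

dn(u+v)=0.897407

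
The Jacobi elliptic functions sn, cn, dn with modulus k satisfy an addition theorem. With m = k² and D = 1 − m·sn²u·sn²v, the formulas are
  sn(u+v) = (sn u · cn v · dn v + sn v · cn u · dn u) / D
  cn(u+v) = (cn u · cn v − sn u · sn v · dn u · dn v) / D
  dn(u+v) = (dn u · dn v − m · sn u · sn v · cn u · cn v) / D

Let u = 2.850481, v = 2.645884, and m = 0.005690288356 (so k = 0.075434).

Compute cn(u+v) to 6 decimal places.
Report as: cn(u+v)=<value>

cn(u+v)=0.700023

sn u = 0.2912862202969193, cn u = -0.9566359484491133, dn u = 0.9997585670231189
sn v = 0.4794951104087465, cn v = -0.8775445510594343, dn v = 0.999345642988908
m = k² = 0.005690288356
D = 1 − m·sn²u·sn²v = 0.9998889950051494
cn(u+v) = (cn u·cn v − sn u·sn v·dn u·dn v)/D = 0.6999454387544947/0.9998889950051494 = 0.7000231448200808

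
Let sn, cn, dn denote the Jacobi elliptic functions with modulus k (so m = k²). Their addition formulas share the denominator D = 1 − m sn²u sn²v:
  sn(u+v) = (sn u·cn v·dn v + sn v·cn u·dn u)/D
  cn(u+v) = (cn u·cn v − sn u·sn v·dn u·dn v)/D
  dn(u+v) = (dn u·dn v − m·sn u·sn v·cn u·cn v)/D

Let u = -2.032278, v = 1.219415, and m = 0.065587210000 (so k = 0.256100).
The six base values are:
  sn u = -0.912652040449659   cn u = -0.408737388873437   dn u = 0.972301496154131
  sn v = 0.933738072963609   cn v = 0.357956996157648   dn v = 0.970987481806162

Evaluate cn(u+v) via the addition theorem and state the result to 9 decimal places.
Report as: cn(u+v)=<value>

m = k² = 0.06558721
D = 1 − m·sn²u·sn²v = 0.9523700911930748
cn(u+v) = (cn u·cn v − sn u·sn v·dn u·dn v)/D = 0.6582244797244701/0.9523700911930748 = 0.6911435856830448

cn(u+v)=0.691143586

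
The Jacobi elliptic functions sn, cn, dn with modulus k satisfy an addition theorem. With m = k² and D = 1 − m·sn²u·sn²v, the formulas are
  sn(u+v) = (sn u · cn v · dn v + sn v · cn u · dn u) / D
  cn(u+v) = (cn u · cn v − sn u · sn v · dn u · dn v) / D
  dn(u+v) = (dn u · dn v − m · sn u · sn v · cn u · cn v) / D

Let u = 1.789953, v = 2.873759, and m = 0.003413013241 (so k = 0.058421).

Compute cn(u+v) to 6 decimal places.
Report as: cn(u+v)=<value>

cn(u+v)=-0.052591

sn u = 0.9764512788623086, cn u = -0.2157380356083786, dn u = 0.9983715932922984
sn v = 0.2672212764026703, cn v = -0.9636351952049737, dn v = 0.9998781356969699
m = k² = 0.003413013241
D = 1 − m·sn²u·sn²v = 0.9997676293897847
cn(u+v) = (cn u·cn v − sn u·sn v·dn u·dn v)/D = -0.05257914911653037/0.9997676293897847 = -0.05259136980522407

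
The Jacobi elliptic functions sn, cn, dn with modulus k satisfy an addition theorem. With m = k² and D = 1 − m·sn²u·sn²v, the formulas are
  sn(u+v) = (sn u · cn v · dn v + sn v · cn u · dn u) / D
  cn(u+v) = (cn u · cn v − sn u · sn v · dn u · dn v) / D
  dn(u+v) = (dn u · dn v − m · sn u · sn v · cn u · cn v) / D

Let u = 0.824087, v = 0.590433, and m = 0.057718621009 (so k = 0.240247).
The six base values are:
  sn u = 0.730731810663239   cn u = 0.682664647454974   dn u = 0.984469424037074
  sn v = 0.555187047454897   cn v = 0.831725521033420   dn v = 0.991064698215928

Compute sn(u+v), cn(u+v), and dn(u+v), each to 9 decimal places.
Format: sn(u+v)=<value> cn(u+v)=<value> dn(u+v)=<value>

m = k² = 0.057718621009
D = 1 − m·sn²u·sn²v = 0.9905002839358477
sn(u+v) = (sn u·cn v·dn v + sn v·cn u·dn u)/D = 0.9754580825165718/0.9905002839358477 = 0.9848135314414002
cn(u+v) = (cn u·cn v − sn u·sn v·dn u·dn v)/D = 0.171966106341011/0.9905002839358477 = 0.1736154033774602
dn(u+v) = (dn u·dn v − m·sn u·sn v·cn u·cn v)/D = 0.9623775134950375/0.9905002839358477 = 0.9716075089559169

sn(u+v)=0.984813531 cn(u+v)=0.173615403 dn(u+v)=0.971607509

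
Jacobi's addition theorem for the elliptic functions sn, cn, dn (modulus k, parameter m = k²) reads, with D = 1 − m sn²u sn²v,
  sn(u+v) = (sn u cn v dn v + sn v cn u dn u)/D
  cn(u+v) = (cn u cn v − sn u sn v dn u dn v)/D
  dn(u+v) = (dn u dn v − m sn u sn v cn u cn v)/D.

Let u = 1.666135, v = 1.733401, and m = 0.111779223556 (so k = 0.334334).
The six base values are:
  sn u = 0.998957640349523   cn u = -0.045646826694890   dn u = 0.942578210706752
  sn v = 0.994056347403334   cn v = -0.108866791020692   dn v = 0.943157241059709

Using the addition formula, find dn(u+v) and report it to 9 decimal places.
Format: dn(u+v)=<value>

m = k² = 0.111779223556
D = 1 − m·sn²u·sn²v = 0.8897757278115364
dn(u+v) = (dn u·dn v − m·sn u·sn v·cn u·cn v)/D = 0.8884478635248887/0.8897757278115364 = 0.9985076415942322

dn(u+v)=0.998507642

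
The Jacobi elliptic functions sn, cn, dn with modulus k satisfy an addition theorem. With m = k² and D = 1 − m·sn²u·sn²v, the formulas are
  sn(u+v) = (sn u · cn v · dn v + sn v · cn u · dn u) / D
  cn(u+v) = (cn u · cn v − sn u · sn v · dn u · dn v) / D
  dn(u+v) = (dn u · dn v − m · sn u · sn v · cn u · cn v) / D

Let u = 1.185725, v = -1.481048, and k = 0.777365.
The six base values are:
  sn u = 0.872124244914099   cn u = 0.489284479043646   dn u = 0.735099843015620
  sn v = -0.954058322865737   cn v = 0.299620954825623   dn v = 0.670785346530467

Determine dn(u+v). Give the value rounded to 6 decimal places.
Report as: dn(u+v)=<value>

dn(u+v)=0.974507

m = k² = 0.604296343225
D = 1 − m·sn²u·sn²v = 0.5816338531951819
dn(u+v) = (dn u·dn v − m·sn u·sn v·cn u·cn v)/D = 0.5668059787013196/0.5816338531951819 = 0.9745065139994757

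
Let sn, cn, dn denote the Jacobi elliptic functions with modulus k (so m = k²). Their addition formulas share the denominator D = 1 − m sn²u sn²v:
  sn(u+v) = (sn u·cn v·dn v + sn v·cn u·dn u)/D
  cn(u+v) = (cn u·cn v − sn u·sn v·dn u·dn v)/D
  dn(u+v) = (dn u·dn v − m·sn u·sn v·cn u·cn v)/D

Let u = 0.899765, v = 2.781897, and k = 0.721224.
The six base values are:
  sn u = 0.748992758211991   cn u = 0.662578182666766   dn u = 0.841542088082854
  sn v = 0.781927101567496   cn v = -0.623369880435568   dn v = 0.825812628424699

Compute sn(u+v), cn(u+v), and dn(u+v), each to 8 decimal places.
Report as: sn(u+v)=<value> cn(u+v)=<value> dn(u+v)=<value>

m = k² = 0.520164058176
D = 1 − m·sn²u·sn²v = 0.8215863370064291
sn(u+v) = (sn u·cn v·dn v + sn v·cn u·dn u)/D = 0.05042119605898708/0.8215863370064291 = 0.06137053866146817
cn(u+v) = (cn u·cn v − sn u·sn v·dn u·dn v)/D = -0.8200376894653214/0.8215863370064291 = -0.9981150519776772
dn(u+v) = (dn u·dn v − m·sn u·sn v·cn u·cn v)/D = 0.8207811508707917/0.8215863370064291 = 0.999019961628657

sn(u+v)=0.06137054 cn(u+v)=-0.99811505 dn(u+v)=0.99901996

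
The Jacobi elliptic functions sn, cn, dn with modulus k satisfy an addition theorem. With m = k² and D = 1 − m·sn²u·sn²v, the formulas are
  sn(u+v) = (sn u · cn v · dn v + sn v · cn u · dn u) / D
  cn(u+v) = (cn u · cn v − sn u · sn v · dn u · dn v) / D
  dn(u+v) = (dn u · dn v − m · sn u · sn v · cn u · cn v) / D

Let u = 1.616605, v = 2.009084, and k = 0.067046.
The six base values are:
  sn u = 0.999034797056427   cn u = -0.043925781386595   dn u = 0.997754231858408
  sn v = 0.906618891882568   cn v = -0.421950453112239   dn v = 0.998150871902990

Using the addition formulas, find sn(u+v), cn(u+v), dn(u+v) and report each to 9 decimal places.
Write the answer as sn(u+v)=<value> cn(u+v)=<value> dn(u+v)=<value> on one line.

sn(u+v)=-0.462202674 cn(u+v)=-0.886774316 dn(u+v)=0.999519731

m = k² = 0.004495166116
D = 1 − m·sn²u·sn²v = 0.9963122921734677
sn(u+v) = (sn u·cn v·dn v + sn v·cn u·dn u)/D = -0.460498205847602/0.9963122921734677 = -0.4622026742669403
cn(u+v) = (cn u·cn v − sn u·sn v·dn u·dn v)/D = -0.8835041516297979/0.9963122921734677 = -0.8867743162160757
dn(u+v) = (dn u·dn v − m·sn u·sn v·cn u·cn v)/D = 0.9958337938197625/0.9963122921734677 = 0.9995197305528959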